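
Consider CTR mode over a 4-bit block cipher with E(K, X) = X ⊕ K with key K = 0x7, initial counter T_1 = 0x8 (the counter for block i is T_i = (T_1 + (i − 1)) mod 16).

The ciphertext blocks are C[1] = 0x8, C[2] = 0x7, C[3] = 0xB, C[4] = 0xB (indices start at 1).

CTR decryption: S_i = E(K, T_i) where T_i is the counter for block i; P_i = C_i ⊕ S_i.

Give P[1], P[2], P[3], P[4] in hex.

P[1] = 0x7, P[2] = 0x9, P[3] = 0x6, P[4] = 0x7

P[1]: T = 0x8, S = E(K, T) = 0xF; 0x8 ⊕ 0xF = 0x7.
P[2]: T = 0x9, S = E(K, T) = 0xE; 0x7 ⊕ 0xE = 0x9.
P[3]: T = 0xA, S = E(K, T) = 0xD; 0xB ⊕ 0xD = 0x6.
P[4]: T = 0xB, S = E(K, T) = 0xC; 0xB ⊕ 0xC = 0x7.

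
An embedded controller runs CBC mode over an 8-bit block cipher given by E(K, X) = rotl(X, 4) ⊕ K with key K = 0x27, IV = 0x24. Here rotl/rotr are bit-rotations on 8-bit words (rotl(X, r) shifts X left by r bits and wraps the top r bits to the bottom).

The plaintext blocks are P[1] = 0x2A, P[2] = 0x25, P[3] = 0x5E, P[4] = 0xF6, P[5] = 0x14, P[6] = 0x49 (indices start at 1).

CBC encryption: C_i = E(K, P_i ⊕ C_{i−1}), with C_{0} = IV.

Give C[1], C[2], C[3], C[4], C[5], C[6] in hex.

C[1] = 0xC7, C[2] = 0x09, C[3] = 0x52, C[4] = 0x6D, C[5] = 0xB0, C[6] = 0xB8

C[1]: P[1] ⊕ 0x24 = 0x0E; E(K, 0x0E) = 0xC7.
C[2]: P[2] ⊕ 0xC7 = 0xE2; E(K, 0xE2) = 0x09.
C[3]: P[3] ⊕ 0x09 = 0x57; E(K, 0x57) = 0x52.
C[4]: P[4] ⊕ 0x52 = 0xA4; E(K, 0xA4) = 0x6D.
C[5]: P[5] ⊕ 0x6D = 0x79; E(K, 0x79) = 0xB0.
C[6]: P[6] ⊕ 0xB0 = 0xF9; E(K, 0xF9) = 0xB8.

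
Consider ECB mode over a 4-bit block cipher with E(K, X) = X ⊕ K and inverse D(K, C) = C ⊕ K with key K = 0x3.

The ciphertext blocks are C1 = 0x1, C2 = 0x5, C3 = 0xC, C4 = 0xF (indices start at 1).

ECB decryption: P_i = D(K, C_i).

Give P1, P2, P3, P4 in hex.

P1: D(K, 0x1) = 0x2.
P2: D(K, 0x5) = 0x6.
P3: D(K, 0xC) = 0xF.
P4: D(K, 0xF) = 0xC.

P1 = 0x2, P2 = 0x6, P3 = 0xF, P4 = 0xC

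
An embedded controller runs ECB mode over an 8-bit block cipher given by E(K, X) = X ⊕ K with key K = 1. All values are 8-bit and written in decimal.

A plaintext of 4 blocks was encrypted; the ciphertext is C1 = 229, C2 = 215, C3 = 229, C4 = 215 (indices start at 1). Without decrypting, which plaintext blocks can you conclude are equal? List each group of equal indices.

ECB encrypts each block independently with the same key, so equal ciphertext blocks imply equal plaintext blocks.
C1 = C3 = 229, so P1 = P3.
C2 = C4 = 215, so P2 = P4.

P1 = P3; P2 = P4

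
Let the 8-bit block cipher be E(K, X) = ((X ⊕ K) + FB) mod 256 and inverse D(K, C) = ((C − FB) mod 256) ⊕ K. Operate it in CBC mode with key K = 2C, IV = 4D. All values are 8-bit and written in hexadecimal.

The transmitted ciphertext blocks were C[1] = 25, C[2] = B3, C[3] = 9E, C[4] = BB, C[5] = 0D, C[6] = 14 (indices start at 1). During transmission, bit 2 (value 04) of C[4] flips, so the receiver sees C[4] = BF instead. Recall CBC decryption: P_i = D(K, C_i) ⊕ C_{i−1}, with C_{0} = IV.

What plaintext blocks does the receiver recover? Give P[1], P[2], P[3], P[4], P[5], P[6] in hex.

P[1] = 4B, P[2] = B1, P[3] = 3C, P[4] = 76, P[5] = 81, P[6] = 38

Only C[4] changed, to BF. In CBC, a change in C_i garbles P_i and flips the same bit in P_{i+1}. Decrypting the received ciphertext:
P[1]: D(K, 25) = 06; 06 ⊕ 4D = 4B.
P[2]: D(K, B3) = 94; 94 ⊕ 25 = B1.
P[3]: D(K, 9E) = 8F; 8F ⊕ B3 = 3C.
P[4]: D(K, BF) = E8; E8 ⊕ 9E = 76.
P[5]: D(K, 0D) = 3E; 3E ⊕ BF = 81.
P[6]: D(K, 14) = 35; 35 ⊕ 0D = 38.
Blocks that differ from the original plaintext: P[4], P[5].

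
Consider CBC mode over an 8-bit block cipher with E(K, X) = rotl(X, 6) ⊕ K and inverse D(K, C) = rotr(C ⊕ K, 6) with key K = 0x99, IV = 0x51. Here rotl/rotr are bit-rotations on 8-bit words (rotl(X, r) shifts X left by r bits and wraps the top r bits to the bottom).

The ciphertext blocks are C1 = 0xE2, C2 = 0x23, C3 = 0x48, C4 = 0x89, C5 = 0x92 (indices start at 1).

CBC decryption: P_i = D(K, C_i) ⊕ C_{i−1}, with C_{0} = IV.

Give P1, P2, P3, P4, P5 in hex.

P1: D(K, 0xE2) = 0xED; 0xED ⊕ 0x51 = 0xBC.
P2: D(K, 0x23) = 0xEA; 0xEA ⊕ 0xE2 = 0x08.
P3: D(K, 0x48) = 0x47; 0x47 ⊕ 0x23 = 0x64.
P4: D(K, 0x89) = 0x40; 0x40 ⊕ 0x48 = 0x08.
P5: D(K, 0x92) = 0x2C; 0x2C ⊕ 0x89 = 0xA5.

P1 = 0xBC, P2 = 0x08, P3 = 0x64, P4 = 0x08, P5 = 0xA5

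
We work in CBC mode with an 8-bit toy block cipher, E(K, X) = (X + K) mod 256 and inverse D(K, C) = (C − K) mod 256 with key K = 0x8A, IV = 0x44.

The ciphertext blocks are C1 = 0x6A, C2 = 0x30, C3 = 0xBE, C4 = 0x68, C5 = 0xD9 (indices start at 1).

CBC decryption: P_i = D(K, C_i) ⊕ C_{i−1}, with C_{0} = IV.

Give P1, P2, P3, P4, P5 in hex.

P1 = 0xA4, P2 = 0xCC, P3 = 0x04, P4 = 0x60, P5 = 0x27

P1: D(K, 0x6A) = 0xE0; 0xE0 ⊕ 0x44 = 0xA4.
P2: D(K, 0x30) = 0xA6; 0xA6 ⊕ 0x6A = 0xCC.
P3: D(K, 0xBE) = 0x34; 0x34 ⊕ 0x30 = 0x04.
P4: D(K, 0x68) = 0xDE; 0xDE ⊕ 0xBE = 0x60.
P5: D(K, 0xD9) = 0x4F; 0x4F ⊕ 0x68 = 0x27.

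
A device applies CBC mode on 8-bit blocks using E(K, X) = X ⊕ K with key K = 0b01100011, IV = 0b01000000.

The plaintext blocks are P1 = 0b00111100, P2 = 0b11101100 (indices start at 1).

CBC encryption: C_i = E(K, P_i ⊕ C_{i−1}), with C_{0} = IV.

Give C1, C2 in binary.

C1 = 0b00011111, C2 = 0b10010000

C1: P1 ⊕ 0b01000000 = 0b01111100; E(K, 0b01111100) = 0b00011111.
C2: P2 ⊕ 0b00011111 = 0b11110011; E(K, 0b11110011) = 0b10010000.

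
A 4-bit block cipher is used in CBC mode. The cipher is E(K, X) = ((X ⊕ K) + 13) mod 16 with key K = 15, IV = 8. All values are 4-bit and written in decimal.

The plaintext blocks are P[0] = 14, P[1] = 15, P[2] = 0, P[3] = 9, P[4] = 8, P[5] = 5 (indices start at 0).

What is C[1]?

C[1] = 3

CBC encryption: C_i = E(K, P_i ⊕ C_{i−1}), with C_{−1} = IV.
C[0]: P[0] ⊕ 8 = 6; E(K, 6) = 6.
C[1]: P[1] ⊕ 6 = 9; E(K, 9) = 3.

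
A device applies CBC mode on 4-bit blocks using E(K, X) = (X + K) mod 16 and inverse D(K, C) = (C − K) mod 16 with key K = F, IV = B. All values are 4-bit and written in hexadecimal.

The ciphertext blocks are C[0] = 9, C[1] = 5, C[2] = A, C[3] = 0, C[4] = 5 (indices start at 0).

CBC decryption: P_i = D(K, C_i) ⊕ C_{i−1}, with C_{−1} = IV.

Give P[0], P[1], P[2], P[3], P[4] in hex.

P[0]: D(K, 9) = A; A ⊕ B = 1.
P[1]: D(K, 5) = 6; 6 ⊕ 9 = F.
P[2]: D(K, A) = B; B ⊕ 5 = E.
P[3]: D(K, 0) = 1; 1 ⊕ A = B.
P[4]: D(K, 5) = 6; 6 ⊕ 0 = 6.

P[0] = 1, P[1] = F, P[2] = E, P[3] = B, P[4] = 6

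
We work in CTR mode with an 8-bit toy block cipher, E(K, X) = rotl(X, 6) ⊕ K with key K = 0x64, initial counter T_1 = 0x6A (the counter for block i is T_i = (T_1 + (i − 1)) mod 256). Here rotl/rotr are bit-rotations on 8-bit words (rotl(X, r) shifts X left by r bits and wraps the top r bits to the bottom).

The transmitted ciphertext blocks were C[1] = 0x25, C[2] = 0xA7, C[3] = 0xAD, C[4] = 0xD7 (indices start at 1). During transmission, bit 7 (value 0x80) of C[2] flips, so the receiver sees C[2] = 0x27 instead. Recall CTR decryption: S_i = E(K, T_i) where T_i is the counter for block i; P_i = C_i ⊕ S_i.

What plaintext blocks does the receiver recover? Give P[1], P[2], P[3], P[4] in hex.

Only C[2] changed, to 0x27. In CTR, a change in C_i flips the same bit in P_i only; the keystream is unaffected. Decrypting the received ciphertext:
P[1]: T = 0x6A, S = E(K, T) = 0xFE; 0x25 ⊕ 0xFE = 0xDB.
P[2]: T = 0x6B, S = E(K, T) = 0xBE; 0x27 ⊕ 0xBE = 0x99.
P[3]: T = 0x6C, S = E(K, T) = 0x7F; 0xAD ⊕ 0x7F = 0xD2.
P[4]: T = 0x6D, S = E(K, T) = 0x3F; 0xD7 ⊕ 0x3F = 0xE8.
Blocks that differ from the original plaintext: P[2].

P[1] = 0xDB, P[2] = 0x99, P[3] = 0xD2, P[4] = 0xE8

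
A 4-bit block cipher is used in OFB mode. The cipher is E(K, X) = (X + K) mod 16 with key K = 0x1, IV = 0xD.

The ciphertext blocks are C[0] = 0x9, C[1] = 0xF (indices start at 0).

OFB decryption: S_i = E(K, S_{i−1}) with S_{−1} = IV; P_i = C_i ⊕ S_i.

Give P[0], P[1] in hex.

P[0]: S = E(K, 0xD) = 0xE; 0x9 ⊕ 0xE = 0x7.
P[1]: S = E(K, 0xE) = 0xF; 0xF ⊕ 0xF = 0x0.

P[0] = 0x7, P[1] = 0x0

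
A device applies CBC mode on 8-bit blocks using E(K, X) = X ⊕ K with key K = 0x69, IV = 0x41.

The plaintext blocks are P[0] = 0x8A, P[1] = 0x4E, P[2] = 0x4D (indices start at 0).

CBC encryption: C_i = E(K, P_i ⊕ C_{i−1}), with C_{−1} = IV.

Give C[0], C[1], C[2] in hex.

C[0]: P[0] ⊕ 0x41 = 0xCB; E(K, 0xCB) = 0xA2.
C[1]: P[1] ⊕ 0xA2 = 0xEC; E(K, 0xEC) = 0x85.
C[2]: P[2] ⊕ 0x85 = 0xC8; E(K, 0xC8) = 0xA1.

C[0] = 0xA2, C[1] = 0x85, C[2] = 0xA1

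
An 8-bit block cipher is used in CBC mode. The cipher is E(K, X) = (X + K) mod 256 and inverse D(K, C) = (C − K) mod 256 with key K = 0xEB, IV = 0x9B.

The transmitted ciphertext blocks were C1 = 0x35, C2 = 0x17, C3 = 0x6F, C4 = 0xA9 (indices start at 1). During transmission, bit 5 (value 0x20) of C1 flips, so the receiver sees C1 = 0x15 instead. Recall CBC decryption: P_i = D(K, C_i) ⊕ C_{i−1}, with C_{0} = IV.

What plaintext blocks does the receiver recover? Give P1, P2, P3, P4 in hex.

P1 = 0xB1, P2 = 0x39, P3 = 0x93, P4 = 0xD1

Only C1 changed, to 0x15. In CBC, a change in C_i garbles P_i and flips the same bit in P_{i+1}. Decrypting the received ciphertext:
P1: D(K, 0x15) = 0x2A; 0x2A ⊕ 0x9B = 0xB1.
P2: D(K, 0x17) = 0x2C; 0x2C ⊕ 0x15 = 0x39.
P3: D(K, 0x6F) = 0x84; 0x84 ⊕ 0x17 = 0x93.
P4: D(K, 0xA9) = 0xBE; 0xBE ⊕ 0x6F = 0xD1.
Blocks that differ from the original plaintext: P1, P2.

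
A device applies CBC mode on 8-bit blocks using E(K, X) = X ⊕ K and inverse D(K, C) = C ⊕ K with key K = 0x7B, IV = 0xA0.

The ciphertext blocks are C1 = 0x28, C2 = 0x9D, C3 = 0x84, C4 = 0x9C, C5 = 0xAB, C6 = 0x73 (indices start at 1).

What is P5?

CBC decryption: P_i = D(K, C_i) ⊕ C_{i−1}, with C_{0} = IV.
P5: D(K, 0xAB) = 0xD0; 0xD0 ⊕ 0x9C = 0x4C.

P5 = 0x4C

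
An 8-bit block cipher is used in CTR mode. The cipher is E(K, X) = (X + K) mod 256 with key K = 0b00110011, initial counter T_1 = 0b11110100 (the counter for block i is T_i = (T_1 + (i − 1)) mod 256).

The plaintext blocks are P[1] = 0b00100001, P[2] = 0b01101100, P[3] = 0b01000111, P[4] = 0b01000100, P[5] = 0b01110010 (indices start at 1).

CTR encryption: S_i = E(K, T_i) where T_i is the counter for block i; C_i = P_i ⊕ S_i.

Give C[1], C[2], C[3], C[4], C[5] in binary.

C[1]: T = 0b11110100, S = E(K, T) = 0b00100111; 0b00100001 ⊕ 0b00100111 = 0b00000110.
C[2]: T = 0b11110101, S = E(K, T) = 0b00101000; 0b01101100 ⊕ 0b00101000 = 0b01000100.
C[3]: T = 0b11110110, S = E(K, T) = 0b00101001; 0b01000111 ⊕ 0b00101001 = 0b01101110.
C[4]: T = 0b11110111, S = E(K, T) = 0b00101010; 0b01000100 ⊕ 0b00101010 = 0b01101110.
C[5]: T = 0b11111000, S = E(K, T) = 0b00101011; 0b01110010 ⊕ 0b00101011 = 0b01011001.

C[1] = 0b00000110, C[2] = 0b01000100, C[3] = 0b01101110, C[4] = 0b01101110, C[5] = 0b01011001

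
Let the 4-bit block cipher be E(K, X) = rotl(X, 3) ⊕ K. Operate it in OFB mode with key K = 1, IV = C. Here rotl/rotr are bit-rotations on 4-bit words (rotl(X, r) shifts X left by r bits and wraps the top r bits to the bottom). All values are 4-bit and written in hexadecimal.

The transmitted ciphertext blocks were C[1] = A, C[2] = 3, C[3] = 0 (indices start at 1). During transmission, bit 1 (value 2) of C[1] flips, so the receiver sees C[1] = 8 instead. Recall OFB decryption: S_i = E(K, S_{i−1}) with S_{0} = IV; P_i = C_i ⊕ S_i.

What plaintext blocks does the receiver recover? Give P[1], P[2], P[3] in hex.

Only C[1] changed, to 8. In OFB, a change in C_i flips the same bit in P_i only; the keystream is unaffected. Decrypting the received ciphertext:
P[1]: S = E(K, C) = 7; 8 ⊕ 7 = F.
P[2]: S = E(K, 7) = A; 3 ⊕ A = 9.
P[3]: S = E(K, A) = 4; 0 ⊕ 4 = 4.
Blocks that differ from the original plaintext: P[1].

P[1] = F, P[2] = 9, P[3] = 4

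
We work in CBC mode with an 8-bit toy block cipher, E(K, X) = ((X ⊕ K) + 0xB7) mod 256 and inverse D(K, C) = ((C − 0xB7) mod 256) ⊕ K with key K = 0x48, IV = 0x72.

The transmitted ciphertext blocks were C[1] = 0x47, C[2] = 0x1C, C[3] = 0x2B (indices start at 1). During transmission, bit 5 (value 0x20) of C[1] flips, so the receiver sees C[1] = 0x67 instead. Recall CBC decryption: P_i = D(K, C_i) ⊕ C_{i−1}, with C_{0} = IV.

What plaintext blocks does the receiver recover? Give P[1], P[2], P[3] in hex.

Only C[1] changed, to 0x67. In CBC, a change in C_i garbles P_i and flips the same bit in P_{i+1}. Decrypting the received ciphertext:
P[1]: D(K, 0x67) = 0xF8; 0xF8 ⊕ 0x72 = 0x8A.
P[2]: D(K, 0x1C) = 0x2D; 0x2D ⊕ 0x67 = 0x4A.
P[3]: D(K, 0x2B) = 0x3C; 0x3C ⊕ 0x1C = 0x20.
Blocks that differ from the original plaintext: P[1], P[2].

P[1] = 0x8A, P[2] = 0x4A, P[3] = 0x20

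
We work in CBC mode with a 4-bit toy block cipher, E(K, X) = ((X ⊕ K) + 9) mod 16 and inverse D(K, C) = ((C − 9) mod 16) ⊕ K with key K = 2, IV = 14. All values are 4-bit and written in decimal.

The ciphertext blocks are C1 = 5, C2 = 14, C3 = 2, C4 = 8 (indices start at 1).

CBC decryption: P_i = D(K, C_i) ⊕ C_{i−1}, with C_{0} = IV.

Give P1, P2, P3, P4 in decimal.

P1 = 0, P2 = 2, P3 = 5, P4 = 15

P1: D(K, 5) = 14; 14 ⊕ 14 = 0.
P2: D(K, 14) = 7; 7 ⊕ 5 = 2.
P3: D(K, 2) = 11; 11 ⊕ 14 = 5.
P4: D(K, 8) = 13; 13 ⊕ 2 = 15.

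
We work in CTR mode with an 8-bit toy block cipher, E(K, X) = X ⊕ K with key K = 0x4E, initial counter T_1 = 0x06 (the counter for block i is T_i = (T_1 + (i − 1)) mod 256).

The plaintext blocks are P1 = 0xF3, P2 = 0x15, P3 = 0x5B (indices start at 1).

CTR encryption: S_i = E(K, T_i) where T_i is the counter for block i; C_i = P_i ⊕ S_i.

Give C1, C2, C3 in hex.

C1: T = 0x06, S = E(K, T) = 0x48; 0xF3 ⊕ 0x48 = 0xBB.
C2: T = 0x07, S = E(K, T) = 0x49; 0x15 ⊕ 0x49 = 0x5C.
C3: T = 0x08, S = E(K, T) = 0x46; 0x5B ⊕ 0x46 = 0x1D.

C1 = 0xBB, C2 = 0x5C, C3 = 0x1D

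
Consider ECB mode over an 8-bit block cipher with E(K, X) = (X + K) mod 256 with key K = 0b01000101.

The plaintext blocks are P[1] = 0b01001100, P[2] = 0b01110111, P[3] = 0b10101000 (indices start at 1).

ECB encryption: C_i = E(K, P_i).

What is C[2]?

C[2] = 0b10111100

C[2]: E(K, 0b01110111) = 0b10111100.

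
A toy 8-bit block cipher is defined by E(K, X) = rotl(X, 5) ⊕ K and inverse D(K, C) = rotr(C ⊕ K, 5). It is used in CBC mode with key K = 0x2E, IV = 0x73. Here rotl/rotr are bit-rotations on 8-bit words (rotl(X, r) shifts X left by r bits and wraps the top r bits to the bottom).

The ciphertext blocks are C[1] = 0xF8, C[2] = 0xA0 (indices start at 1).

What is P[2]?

CBC decryption: P_i = D(K, C_i) ⊕ C_{i−1}, with C_{0} = IV.
P[2]: D(K, 0xA0) = 0x74; 0x74 ⊕ 0xF8 = 0x8C.

P[2] = 0x8C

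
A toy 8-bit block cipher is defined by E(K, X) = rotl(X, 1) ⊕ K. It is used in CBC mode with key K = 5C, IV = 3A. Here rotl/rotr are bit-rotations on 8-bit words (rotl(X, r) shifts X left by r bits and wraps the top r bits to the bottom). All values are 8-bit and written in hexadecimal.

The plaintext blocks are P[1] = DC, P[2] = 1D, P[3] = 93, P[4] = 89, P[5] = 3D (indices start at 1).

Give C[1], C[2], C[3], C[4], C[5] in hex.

CBC encryption: C_i = E(K, P_i ⊕ C_{i−1}), with C_{0} = IV.
C[1]: P[1] ⊕ 3A = E6; E(K, E6) = 91.
C[2]: P[2] ⊕ 91 = 8C; E(K, 8C) = 45.
C[3]: P[3] ⊕ 45 = D6; E(K, D6) = F1.
C[4]: P[4] ⊕ F1 = 78; E(K, 78) = AC.
C[5]: P[5] ⊕ AC = 91; E(K, 91) = 7F.

C[1] = 91, C[2] = 45, C[3] = F1, C[4] = AC, C[5] = 7F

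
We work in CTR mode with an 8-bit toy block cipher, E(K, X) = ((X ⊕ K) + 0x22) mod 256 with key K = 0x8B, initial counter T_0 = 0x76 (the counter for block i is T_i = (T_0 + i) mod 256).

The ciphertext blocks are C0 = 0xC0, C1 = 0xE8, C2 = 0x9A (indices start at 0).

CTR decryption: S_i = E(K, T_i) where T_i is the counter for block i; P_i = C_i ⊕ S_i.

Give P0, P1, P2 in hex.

P0 = 0xDF, P1 = 0xF6, P2 = 0x8F

P0: T = 0x76, S = E(K, T) = 0x1F; 0xC0 ⊕ 0x1F = 0xDF.
P1: T = 0x77, S = E(K, T) = 0x1E; 0xE8 ⊕ 0x1E = 0xF6.
P2: T = 0x78, S = E(K, T) = 0x15; 0x9A ⊕ 0x15 = 0x8F.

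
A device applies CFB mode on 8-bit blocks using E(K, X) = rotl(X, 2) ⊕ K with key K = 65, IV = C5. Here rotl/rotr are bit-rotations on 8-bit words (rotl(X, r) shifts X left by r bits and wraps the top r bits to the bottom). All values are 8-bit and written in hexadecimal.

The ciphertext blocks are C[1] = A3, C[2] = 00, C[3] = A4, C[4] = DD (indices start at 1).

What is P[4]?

CFB decryption: P_i = C_i ⊕ E(K, C_{i−1}), with C_{0} = IV.
P[4]: E(K, A4) = F7; DD ⊕ F7 = 2A.

P[4] = 2A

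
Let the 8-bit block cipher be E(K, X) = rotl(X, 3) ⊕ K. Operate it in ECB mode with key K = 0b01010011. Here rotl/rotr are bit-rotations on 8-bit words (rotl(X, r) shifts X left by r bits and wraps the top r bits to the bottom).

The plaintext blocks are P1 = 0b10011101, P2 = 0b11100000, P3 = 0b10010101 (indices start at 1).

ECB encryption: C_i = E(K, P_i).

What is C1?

C1 = 0b10111111

C1: E(K, 0b10011101) = 0b10111111.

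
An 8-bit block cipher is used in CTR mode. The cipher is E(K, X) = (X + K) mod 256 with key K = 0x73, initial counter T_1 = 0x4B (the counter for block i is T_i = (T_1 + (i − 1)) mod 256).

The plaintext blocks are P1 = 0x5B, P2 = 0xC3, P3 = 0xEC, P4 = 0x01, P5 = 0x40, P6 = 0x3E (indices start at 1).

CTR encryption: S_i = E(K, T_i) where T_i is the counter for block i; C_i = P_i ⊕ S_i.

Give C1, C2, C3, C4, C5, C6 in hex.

C1 = 0xE5, C2 = 0x7C, C3 = 0x2C, C4 = 0xC0, C5 = 0x82, C6 = 0xFD

C1: T = 0x4B, S = E(K, T) = 0xBE; 0x5B ⊕ 0xBE = 0xE5.
C2: T = 0x4C, S = E(K, T) = 0xBF; 0xC3 ⊕ 0xBF = 0x7C.
C3: T = 0x4D, S = E(K, T) = 0xC0; 0xEC ⊕ 0xC0 = 0x2C.
C4: T = 0x4E, S = E(K, T) = 0xC1; 0x01 ⊕ 0xC1 = 0xC0.
C5: T = 0x4F, S = E(K, T) = 0xC2; 0x40 ⊕ 0xC2 = 0x82.
C6: T = 0x50, S = E(K, T) = 0xC3; 0x3E ⊕ 0xC3 = 0xFD.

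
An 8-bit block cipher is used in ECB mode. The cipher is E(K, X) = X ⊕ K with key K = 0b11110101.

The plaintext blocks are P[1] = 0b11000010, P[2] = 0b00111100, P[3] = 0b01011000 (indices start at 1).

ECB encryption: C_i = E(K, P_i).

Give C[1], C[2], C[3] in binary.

C[1]: E(K, 0b11000010) = 0b00110111.
C[2]: E(K, 0b00111100) = 0b11001001.
C[3]: E(K, 0b01011000) = 0b10101101.

C[1] = 0b00110111, C[2] = 0b11001001, C[3] = 0b10101101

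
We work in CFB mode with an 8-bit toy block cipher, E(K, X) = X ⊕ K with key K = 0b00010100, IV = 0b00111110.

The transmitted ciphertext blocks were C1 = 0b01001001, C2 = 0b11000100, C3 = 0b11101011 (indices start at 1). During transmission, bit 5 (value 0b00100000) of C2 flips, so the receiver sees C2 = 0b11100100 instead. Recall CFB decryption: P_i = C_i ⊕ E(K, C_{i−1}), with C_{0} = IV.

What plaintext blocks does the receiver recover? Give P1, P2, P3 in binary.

Only C2 changed, to 0b11100100. In CFB, a change in C_i flips the same bit in P_i and garbles P_{i+1}. Decrypting the received ciphertext:
P1: E(K, 0b00111110) = 0b00101010; 0b01001001 ⊕ 0b00101010 = 0b01100011.
P2: E(K, 0b01001001) = 0b01011101; 0b11100100 ⊕ 0b01011101 = 0b10111001.
P3: E(K, 0b11100100) = 0b11110000; 0b11101011 ⊕ 0b11110000 = 0b00011011.
Blocks that differ from the original plaintext: P2, P3.

P1 = 0b01100011, P2 = 0b10111001, P3 = 0b00011011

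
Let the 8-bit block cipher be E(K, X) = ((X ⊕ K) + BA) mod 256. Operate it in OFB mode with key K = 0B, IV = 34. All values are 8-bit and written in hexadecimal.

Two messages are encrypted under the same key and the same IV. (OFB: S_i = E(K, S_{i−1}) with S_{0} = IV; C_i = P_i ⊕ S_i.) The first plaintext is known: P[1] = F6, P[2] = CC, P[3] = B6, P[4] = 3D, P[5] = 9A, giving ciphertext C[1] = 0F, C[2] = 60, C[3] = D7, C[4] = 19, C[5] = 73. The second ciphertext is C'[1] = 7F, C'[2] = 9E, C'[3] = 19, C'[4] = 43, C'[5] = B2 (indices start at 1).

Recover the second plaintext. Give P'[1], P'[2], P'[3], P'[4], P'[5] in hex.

P'[1] = 86, P'[2] = 32, P'[3] = 78, P'[4] = 67, P'[5] = 5B

In OFB with a reused IV, both messages share the same keystream S_i, so C_i ⊕ C'_i = P_i ⊕ P'_i and thus P'_i = P_i ⊕ C_i ⊕ C'_i.
P'[1]: F6 ⊕ 0F ⊕ 7F = 86.
P'[2]: CC ⊕ 60 ⊕ 9E = 32.
P'[3]: B6 ⊕ D7 ⊕ 19 = 78.
P'[4]: 3D ⊕ 19 ⊕ 43 = 67.
P'[5]: 9A ⊕ 73 ⊕ B2 = 5B.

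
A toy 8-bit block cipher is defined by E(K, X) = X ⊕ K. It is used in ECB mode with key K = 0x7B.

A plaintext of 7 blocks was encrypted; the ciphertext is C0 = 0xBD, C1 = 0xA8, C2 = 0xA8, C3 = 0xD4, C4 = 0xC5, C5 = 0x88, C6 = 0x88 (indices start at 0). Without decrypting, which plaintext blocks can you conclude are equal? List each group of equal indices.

ECB encrypts each block independently with the same key, so equal ciphertext blocks imply equal plaintext blocks.
C1 = C2 = 0xA8, so P1 = P2.
C5 = C6 = 0x88, so P5 = P6.

P1 = P2; P5 = P6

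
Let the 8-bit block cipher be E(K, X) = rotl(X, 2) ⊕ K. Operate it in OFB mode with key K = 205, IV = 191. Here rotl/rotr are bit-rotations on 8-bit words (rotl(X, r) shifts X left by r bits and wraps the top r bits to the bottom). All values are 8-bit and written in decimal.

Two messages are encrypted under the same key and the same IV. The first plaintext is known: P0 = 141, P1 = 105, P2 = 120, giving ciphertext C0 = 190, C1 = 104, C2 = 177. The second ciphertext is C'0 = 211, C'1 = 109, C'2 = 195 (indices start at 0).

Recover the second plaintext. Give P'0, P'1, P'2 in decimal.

In OFB with a reused IV, both messages share the same keystream S_i, so C_i ⊕ C'_i = P_i ⊕ P'_i and thus P'_i = P_i ⊕ C_i ⊕ C'_i.
P'0: 141 ⊕ 190 ⊕ 211 = 224.
P'1: 105 ⊕ 104 ⊕ 109 = 108.
P'2: 120 ⊕ 177 ⊕ 195 = 10.

P'0 = 224, P'1 = 108, P'2 = 10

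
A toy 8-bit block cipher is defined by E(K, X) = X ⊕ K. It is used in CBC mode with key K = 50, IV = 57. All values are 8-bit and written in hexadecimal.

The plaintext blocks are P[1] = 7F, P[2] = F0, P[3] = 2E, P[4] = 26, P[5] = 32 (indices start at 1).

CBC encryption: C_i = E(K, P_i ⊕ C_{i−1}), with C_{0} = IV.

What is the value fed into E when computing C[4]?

80

C[1]: P[1] ⊕ 57 = 28; E(K, 28) = 78.
C[2]: P[2] ⊕ 78 = 88; E(K, 88) = D8.
C[3]: P[3] ⊕ D8 = F6; E(K, F6) = A6.
C[4]: P[4] ⊕ A6 = 80; E(K, 80) = D0.
So the input to E for block [4] is 80.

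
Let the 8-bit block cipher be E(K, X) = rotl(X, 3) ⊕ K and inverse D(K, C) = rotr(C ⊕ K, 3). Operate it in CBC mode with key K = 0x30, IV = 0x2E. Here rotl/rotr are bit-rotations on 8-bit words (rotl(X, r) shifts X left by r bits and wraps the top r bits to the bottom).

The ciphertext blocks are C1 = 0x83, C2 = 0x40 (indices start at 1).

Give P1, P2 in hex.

CBC decryption: P_i = D(K, C_i) ⊕ C_{i−1}, with C_{0} = IV.
P1: D(K, 0x83) = 0x76; 0x76 ⊕ 0x2E = 0x58.
P2: D(K, 0x40) = 0x0E; 0x0E ⊕ 0x83 = 0x8D.

P1 = 0x58, P2 = 0x8D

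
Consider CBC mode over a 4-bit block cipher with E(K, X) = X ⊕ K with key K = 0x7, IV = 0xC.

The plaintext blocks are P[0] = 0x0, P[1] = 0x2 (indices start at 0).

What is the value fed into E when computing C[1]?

CBC encryption: C_i = E(K, P_i ⊕ C_{i−1}), with C_{−1} = IV.
C[0]: P[0] ⊕ 0xC = 0xC; E(K, 0xC) = 0xB.
C[1]: P[1] ⊕ 0xB = 0x9; E(K, 0x9) = 0xE.
So the input to E for block [1] is 0x9.

0x9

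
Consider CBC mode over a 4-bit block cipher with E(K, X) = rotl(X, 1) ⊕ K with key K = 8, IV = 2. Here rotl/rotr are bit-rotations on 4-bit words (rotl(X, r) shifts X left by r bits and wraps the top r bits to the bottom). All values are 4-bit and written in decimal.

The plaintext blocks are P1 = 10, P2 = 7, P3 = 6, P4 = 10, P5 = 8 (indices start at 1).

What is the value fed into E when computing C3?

CBC encryption: C_i = E(K, P_i ⊕ C_{i−1}), with C_{0} = IV.
C1: P1 ⊕ 2 = 8; E(K, 8) = 9.
C2: P2 ⊕ 9 = 14; E(K, 14) = 5.
C3: P3 ⊕ 5 = 3; E(K, 3) = 14.
So the input to E for block 3 is 3.

3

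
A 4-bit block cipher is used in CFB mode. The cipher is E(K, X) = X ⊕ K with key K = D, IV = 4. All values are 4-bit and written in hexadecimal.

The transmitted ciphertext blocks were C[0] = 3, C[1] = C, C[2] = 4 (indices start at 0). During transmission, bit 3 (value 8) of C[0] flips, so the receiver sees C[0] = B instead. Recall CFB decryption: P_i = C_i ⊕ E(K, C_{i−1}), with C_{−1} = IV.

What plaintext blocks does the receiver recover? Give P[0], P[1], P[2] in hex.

Only C[0] changed, to B. In CFB, a change in C_i flips the same bit in P_i and garbles P_{i+1}. Decrypting the received ciphertext:
P[0]: E(K, 4) = 9; B ⊕ 9 = 2.
P[1]: E(K, B) = 6; C ⊕ 6 = A.
P[2]: E(K, C) = 1; 4 ⊕ 1 = 5.
Blocks that differ from the original plaintext: P[0], P[1].

P[0] = 2, P[1] = A, P[2] = 5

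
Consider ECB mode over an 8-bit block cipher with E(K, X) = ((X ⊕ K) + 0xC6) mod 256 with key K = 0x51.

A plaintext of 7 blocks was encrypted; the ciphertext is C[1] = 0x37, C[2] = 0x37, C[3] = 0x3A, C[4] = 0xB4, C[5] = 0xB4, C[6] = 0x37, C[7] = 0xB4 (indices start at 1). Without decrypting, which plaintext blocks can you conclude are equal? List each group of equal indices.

ECB encrypts each block independently with the same key, so equal ciphertext blocks imply equal plaintext blocks.
C[1] = C[2] = C[6] = 0x37, so P[1] = P[2] = P[6].
C[4] = C[5] = C[7] = 0xB4, so P[4] = P[5] = P[7].

P[1] = P[2] = P[6]; P[4] = P[5] = P[7]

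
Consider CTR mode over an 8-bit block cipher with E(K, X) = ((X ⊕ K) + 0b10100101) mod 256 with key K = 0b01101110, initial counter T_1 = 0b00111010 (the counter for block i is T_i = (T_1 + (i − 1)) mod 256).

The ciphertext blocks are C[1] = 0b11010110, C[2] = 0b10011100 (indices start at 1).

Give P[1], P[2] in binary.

P[1] = 0b00101111, P[2] = 0b01100110

CTR decryption: S_i = E(K, T_i) where T_i is the counter for block i; P_i = C_i ⊕ S_i.
P[1]: T = 0b00111010, S = E(K, T) = 0b11111001; 0b11010110 ⊕ 0b11111001 = 0b00101111.
P[2]: T = 0b00111011, S = E(K, T) = 0b11111010; 0b10011100 ⊕ 0b11111010 = 0b01100110.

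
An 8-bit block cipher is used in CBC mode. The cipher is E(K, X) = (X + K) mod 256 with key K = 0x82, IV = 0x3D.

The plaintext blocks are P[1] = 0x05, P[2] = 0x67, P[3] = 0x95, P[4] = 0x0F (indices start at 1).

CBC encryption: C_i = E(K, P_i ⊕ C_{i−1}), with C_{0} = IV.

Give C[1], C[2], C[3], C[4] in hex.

C[1] = 0xBA, C[2] = 0x5F, C[3] = 0x4C, C[4] = 0xC5

C[1]: P[1] ⊕ 0x3D = 0x38; E(K, 0x38) = 0xBA.
C[2]: P[2] ⊕ 0xBA = 0xDD; E(K, 0xDD) = 0x5F.
C[3]: P[3] ⊕ 0x5F = 0xCA; E(K, 0xCA) = 0x4C.
C[4]: P[4] ⊕ 0x4C = 0x43; E(K, 0x43) = 0xC5.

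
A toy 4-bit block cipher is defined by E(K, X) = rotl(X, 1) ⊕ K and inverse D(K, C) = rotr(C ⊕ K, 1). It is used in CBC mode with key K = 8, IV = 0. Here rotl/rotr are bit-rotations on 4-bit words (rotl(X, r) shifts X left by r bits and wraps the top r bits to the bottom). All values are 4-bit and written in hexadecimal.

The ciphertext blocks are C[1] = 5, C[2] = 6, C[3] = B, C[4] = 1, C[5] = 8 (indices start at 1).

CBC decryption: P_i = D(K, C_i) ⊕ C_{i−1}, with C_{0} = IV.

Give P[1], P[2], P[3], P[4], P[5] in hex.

P[1] = E, P[2] = 2, P[3] = F, P[4] = 7, P[5] = 1

P[1]: D(K, 5) = E; E ⊕ 0 = E.
P[2]: D(K, 6) = 7; 7 ⊕ 5 = 2.
P[3]: D(K, B) = 9; 9 ⊕ 6 = F.
P[4]: D(K, 1) = C; C ⊕ B = 7.
P[5]: D(K, 8) = 0; 0 ⊕ 1 = 1.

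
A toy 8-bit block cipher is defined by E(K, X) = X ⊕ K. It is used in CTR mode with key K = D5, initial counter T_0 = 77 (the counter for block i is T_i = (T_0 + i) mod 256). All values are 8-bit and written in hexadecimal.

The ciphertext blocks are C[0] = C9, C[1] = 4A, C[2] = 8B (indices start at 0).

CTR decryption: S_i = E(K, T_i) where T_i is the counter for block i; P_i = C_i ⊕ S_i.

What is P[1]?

P[1] = E7

P[1]: T = 78, S = E(K, T) = AD; 4A ⊕ AD = E7.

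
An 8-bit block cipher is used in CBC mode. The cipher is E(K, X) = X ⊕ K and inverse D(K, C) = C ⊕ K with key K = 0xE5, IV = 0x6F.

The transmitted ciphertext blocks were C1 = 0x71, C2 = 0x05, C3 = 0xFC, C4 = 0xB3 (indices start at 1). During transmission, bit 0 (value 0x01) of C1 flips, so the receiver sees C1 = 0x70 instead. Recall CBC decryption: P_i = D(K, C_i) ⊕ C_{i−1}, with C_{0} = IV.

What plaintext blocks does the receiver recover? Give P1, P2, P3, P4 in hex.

P1 = 0xFA, P2 = 0x90, P3 = 0x1C, P4 = 0xAA

Only C1 changed, to 0x70. In CBC, a change in C_i garbles P_i and flips the same bit in P_{i+1}. Decrypting the received ciphertext:
P1: D(K, 0x70) = 0x95; 0x95 ⊕ 0x6F = 0xFA.
P2: D(K, 0x05) = 0xE0; 0xE0 ⊕ 0x70 = 0x90.
P3: D(K, 0xFC) = 0x19; 0x19 ⊕ 0x05 = 0x1C.
P4: D(K, 0xB3) = 0x56; 0x56 ⊕ 0xFC = 0xAA.
Blocks that differ from the original plaintext: P1, P2.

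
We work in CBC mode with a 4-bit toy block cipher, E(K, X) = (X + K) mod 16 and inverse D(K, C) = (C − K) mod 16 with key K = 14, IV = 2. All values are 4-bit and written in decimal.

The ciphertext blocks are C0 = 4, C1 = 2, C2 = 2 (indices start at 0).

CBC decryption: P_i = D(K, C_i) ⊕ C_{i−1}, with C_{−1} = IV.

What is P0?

P0 = 4

P0: D(K, 4) = 6; 6 ⊕ 2 = 4.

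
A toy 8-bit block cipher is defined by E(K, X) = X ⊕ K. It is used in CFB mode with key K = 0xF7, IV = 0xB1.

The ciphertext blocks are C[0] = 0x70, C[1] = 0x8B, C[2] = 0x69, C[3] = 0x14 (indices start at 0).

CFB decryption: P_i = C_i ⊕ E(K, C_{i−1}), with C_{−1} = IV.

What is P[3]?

P[3]: E(K, 0x69) = 0x9E; 0x14 ⊕ 0x9E = 0x8A.

P[3] = 0x8A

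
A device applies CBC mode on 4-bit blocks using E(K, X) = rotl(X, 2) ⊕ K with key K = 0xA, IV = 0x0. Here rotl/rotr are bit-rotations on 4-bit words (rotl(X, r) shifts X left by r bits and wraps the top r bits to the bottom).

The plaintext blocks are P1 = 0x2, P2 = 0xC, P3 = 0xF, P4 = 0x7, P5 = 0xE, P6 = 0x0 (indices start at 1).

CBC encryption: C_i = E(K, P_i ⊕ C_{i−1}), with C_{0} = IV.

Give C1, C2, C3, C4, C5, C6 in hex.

C1 = 0x2, C2 = 0x1, C3 = 0x1, C4 = 0x3, C5 = 0xD, C6 = 0xD

C1: P1 ⊕ 0x0 = 0x2; E(K, 0x2) = 0x2.
C2: P2 ⊕ 0x2 = 0xE; E(K, 0xE) = 0x1.
C3: P3 ⊕ 0x1 = 0xE; E(K, 0xE) = 0x1.
C4: P4 ⊕ 0x1 = 0x6; E(K, 0x6) = 0x3.
C5: P5 ⊕ 0x3 = 0xD; E(K, 0xD) = 0xD.
C6: P6 ⊕ 0xD = 0xD; E(K, 0xD) = 0xD.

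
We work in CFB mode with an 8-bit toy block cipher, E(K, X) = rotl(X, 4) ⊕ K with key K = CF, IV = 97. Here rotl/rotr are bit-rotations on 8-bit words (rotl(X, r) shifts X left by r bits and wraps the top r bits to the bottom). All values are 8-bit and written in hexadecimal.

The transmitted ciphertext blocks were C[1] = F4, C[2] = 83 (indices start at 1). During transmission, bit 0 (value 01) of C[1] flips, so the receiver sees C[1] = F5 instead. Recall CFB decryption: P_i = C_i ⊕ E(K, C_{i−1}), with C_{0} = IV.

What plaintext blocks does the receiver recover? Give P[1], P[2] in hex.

P[1] = 43, P[2] = 13

Only C[1] changed, to F5. In CFB, a change in C_i flips the same bit in P_i and garbles P_{i+1}. Decrypting the received ciphertext:
P[1]: E(K, 97) = B6; F5 ⊕ B6 = 43.
P[2]: E(K, F5) = 90; 83 ⊕ 90 = 13.
Blocks that differ from the original plaintext: P[1], P[2].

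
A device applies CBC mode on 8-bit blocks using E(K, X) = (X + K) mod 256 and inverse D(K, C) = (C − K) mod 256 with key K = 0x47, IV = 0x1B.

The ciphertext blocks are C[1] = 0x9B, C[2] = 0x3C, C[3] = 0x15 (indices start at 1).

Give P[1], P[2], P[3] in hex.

P[1] = 0x4F, P[2] = 0x6E, P[3] = 0xF2

CBC decryption: P_i = D(K, C_i) ⊕ C_{i−1}, with C_{0} = IV.
P[1]: D(K, 0x9B) = 0x54; 0x54 ⊕ 0x1B = 0x4F.
P[2]: D(K, 0x3C) = 0xF5; 0xF5 ⊕ 0x9B = 0x6E.
P[3]: D(K, 0x15) = 0xCE; 0xCE ⊕ 0x3C = 0xF2.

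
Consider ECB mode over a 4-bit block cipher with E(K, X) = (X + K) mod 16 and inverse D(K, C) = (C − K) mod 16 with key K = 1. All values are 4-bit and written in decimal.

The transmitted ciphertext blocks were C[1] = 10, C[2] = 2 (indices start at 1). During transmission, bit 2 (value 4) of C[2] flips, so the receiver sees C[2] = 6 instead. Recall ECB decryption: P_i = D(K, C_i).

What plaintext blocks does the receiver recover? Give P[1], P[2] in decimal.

Only C[2] changed, to 6. In ECB, a change in C_i affects only P_i. Decrypting the received ciphertext:
P[1]: D(K, 10) = 9.
P[2]: D(K, 6) = 5.
Blocks that differ from the original plaintext: P[2].

P[1] = 9, P[2] = 5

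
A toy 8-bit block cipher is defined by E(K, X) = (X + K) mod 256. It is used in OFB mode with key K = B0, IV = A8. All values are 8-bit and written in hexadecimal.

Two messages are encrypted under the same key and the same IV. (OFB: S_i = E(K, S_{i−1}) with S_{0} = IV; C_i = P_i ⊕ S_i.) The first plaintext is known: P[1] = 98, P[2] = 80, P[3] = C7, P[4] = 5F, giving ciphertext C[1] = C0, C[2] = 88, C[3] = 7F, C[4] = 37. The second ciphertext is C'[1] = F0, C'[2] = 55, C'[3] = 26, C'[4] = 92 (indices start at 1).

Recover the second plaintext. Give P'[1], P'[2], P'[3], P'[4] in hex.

In OFB with a reused IV, both messages share the same keystream S_i, so C_i ⊕ C'_i = P_i ⊕ P'_i and thus P'_i = P_i ⊕ C_i ⊕ C'_i.
P'[1]: 98 ⊕ C0 ⊕ F0 = A8.
P'[2]: 80 ⊕ 88 ⊕ 55 = 5D.
P'[3]: C7 ⊕ 7F ⊕ 26 = 9E.
P'[4]: 5F ⊕ 37 ⊕ 92 = FA.

P'[1] = A8, P'[2] = 5D, P'[3] = 9E, P'[4] = FA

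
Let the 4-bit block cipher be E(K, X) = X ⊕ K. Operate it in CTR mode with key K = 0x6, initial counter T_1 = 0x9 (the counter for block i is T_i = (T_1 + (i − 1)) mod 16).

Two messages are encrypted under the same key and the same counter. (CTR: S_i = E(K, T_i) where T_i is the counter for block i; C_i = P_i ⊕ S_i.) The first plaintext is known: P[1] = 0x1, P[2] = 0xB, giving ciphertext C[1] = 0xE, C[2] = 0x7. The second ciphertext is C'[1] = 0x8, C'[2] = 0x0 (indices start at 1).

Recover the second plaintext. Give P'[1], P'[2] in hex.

In CTR with a reused counter, both messages share the same keystream S_i, so C_i ⊕ C'_i = P_i ⊕ P'_i and thus P'_i = P_i ⊕ C_i ⊕ C'_i.
P'[1]: 0x1 ⊕ 0xE ⊕ 0x8 = 0x7.
P'[2]: 0xB ⊕ 0x7 ⊕ 0x0 = 0xC.

P'[1] = 0x7, P'[2] = 0xC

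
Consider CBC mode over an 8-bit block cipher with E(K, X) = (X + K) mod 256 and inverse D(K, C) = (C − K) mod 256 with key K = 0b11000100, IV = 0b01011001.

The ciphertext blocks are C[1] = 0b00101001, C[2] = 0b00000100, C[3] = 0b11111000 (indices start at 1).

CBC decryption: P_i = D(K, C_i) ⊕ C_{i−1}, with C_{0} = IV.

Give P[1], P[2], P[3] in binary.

P[1] = 0b00111100, P[2] = 0b01101001, P[3] = 0b00110000

P[1]: D(K, 0b00101001) = 0b01100101; 0b01100101 ⊕ 0b01011001 = 0b00111100.
P[2]: D(K, 0b00000100) = 0b01000000; 0b01000000 ⊕ 0b00101001 = 0b01101001.
P[3]: D(K, 0b11111000) = 0b00110100; 0b00110100 ⊕ 0b00000100 = 0b00110000.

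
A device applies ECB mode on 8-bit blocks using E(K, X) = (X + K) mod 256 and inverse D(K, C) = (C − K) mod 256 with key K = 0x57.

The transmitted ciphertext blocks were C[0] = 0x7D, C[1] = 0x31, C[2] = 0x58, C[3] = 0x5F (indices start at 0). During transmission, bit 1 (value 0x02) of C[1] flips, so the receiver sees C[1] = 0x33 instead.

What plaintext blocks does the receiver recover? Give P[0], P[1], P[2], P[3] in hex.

ECB decryption: P_i = D(K, C_i).
Only C[1] changed, to 0x33. In ECB, a change in C_i affects only P_i. Decrypting the received ciphertext:
P[0]: D(K, 0x7D) = 0x26.
P[1]: D(K, 0x33) = 0xDC.
P[2]: D(K, 0x58) = 0x01.
P[3]: D(K, 0x5F) = 0x08.
Blocks that differ from the original plaintext: P[1].

P[0] = 0x26, P[1] = 0xDC, P[2] = 0x01, P[3] = 0x08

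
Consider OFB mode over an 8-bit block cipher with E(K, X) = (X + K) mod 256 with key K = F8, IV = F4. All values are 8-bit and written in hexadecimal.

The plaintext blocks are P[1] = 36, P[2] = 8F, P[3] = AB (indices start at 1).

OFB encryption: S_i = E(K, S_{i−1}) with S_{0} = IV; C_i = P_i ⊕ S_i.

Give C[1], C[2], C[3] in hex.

C[1]: S = E(K, F4) = EC; 36 ⊕ EC = DA.
C[2]: S = E(K, EC) = E4; 8F ⊕ E4 = 6B.
C[3]: S = E(K, E4) = DC; AB ⊕ DC = 77.

C[1] = DA, C[2] = 6B, C[3] = 77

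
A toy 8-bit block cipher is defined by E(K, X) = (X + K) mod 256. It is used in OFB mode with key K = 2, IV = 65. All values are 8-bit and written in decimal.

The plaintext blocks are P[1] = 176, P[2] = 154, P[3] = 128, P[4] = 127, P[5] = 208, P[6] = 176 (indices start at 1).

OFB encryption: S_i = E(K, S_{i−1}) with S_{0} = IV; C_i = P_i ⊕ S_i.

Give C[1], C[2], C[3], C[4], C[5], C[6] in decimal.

C[1] = 243, C[2] = 223, C[3] = 199, C[4] = 54, C[5] = 155, C[6] = 253

C[1]: S = E(K, 65) = 67; 176 ⊕ 67 = 243.
C[2]: S = E(K, 67) = 69; 154 ⊕ 69 = 223.
C[3]: S = E(K, 69) = 71; 128 ⊕ 71 = 199.
C[4]: S = E(K, 71) = 73; 127 ⊕ 73 = 54.
C[5]: S = E(K, 73) = 75; 208 ⊕ 75 = 155.
C[6]: S = E(K, 75) = 77; 176 ⊕ 77 = 253.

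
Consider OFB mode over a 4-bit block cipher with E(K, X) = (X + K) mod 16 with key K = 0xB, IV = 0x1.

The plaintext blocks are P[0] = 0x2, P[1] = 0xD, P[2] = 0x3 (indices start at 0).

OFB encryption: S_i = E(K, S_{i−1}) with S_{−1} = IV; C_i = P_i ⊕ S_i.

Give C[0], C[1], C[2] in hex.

C[0]: S = E(K, 0x1) = 0xC; 0x2 ⊕ 0xC = 0xE.
C[1]: S = E(K, 0xC) = 0x7; 0xD ⊕ 0x7 = 0xA.
C[2]: S = E(K, 0x7) = 0x2; 0x3 ⊕ 0x2 = 0x1.

C[0] = 0xE, C[1] = 0xA, C[2] = 0x1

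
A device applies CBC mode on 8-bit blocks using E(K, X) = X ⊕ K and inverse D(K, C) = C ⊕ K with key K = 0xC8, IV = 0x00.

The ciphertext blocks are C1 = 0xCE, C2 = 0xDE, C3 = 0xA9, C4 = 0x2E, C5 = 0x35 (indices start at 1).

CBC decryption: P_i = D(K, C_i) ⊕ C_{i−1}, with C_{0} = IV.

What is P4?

P4 = 0x4F

P4: D(K, 0x2E) = 0xE6; 0xE6 ⊕ 0xA9 = 0x4F.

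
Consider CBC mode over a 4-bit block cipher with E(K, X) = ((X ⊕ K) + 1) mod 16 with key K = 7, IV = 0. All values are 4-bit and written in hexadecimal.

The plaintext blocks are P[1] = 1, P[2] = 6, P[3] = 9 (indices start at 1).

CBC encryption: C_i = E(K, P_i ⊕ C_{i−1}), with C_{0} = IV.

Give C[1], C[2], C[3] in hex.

C[1]: P[1] ⊕ 0 = 1; E(K, 1) = 7.
C[2]: P[2] ⊕ 7 = 1; E(K, 1) = 7.
C[3]: P[3] ⊕ 7 = E; E(K, E) = A.

C[1] = 7, C[2] = 7, C[3] = A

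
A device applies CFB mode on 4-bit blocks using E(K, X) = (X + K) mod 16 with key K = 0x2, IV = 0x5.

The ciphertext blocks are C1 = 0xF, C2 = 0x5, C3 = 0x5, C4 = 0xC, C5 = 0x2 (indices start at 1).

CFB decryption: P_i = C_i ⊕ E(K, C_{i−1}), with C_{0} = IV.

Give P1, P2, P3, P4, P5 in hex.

P1: E(K, 0x5) = 0x7; 0xF ⊕ 0x7 = 0x8.
P2: E(K, 0xF) = 0x1; 0x5 ⊕ 0x1 = 0x4.
P3: E(K, 0x5) = 0x7; 0x5 ⊕ 0x7 = 0x2.
P4: E(K, 0x5) = 0x7; 0xC ⊕ 0x7 = 0xB.
P5: E(K, 0xC) = 0xE; 0x2 ⊕ 0xE = 0xC.

P1 = 0x8, P2 = 0x4, P3 = 0x2, P4 = 0xB, P5 = 0xC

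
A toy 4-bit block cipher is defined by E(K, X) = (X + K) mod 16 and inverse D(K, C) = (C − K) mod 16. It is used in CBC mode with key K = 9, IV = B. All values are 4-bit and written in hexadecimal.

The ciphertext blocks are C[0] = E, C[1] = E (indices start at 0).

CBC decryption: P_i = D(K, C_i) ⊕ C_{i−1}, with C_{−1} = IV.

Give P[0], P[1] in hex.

P[0]: D(K, E) = 5; 5 ⊕ B = E.
P[1]: D(K, E) = 5; 5 ⊕ E = B.

P[0] = E, P[1] = B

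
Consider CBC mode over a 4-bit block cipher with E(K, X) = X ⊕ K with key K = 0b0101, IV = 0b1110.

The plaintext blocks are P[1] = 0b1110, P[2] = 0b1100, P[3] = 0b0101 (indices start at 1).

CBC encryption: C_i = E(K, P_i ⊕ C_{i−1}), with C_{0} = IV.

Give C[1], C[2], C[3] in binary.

C[1]: P[1] ⊕ 0b1110 = 0b0000; E(K, 0b0000) = 0b0101.
C[2]: P[2] ⊕ 0b0101 = 0b1001; E(K, 0b1001) = 0b1100.
C[3]: P[3] ⊕ 0b1100 = 0b1001; E(K, 0b1001) = 0b1100.

C[1] = 0b0101, C[2] = 0b1100, C[3] = 0b1100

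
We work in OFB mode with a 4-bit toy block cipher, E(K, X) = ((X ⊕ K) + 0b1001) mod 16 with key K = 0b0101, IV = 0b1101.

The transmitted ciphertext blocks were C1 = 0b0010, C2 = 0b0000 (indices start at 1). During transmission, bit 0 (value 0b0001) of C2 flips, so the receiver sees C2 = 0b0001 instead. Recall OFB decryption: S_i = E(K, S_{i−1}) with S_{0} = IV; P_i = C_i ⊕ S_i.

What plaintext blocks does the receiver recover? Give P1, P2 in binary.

P1 = 0b0011, P2 = 0b1100

Only C2 changed, to 0b0001. In OFB, a change in C_i flips the same bit in P_i only; the keystream is unaffected. Decrypting the received ciphertext:
P1: S = E(K, 0b1101) = 0b0001; 0b0010 ⊕ 0b0001 = 0b0011.
P2: S = E(K, 0b0001) = 0b1101; 0b0001 ⊕ 0b1101 = 0b1100.
Blocks that differ from the original plaintext: P2.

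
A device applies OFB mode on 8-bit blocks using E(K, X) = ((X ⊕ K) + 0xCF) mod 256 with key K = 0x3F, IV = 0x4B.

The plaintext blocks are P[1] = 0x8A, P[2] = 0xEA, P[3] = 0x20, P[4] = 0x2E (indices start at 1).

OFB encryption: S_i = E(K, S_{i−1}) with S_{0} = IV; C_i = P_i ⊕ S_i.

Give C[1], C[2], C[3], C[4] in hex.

C[1] = 0xC9, C[2] = 0xA1, C[3] = 0x63, C[4] = 0x65

C[1]: S = E(K, 0x4B) = 0x43; 0x8A ⊕ 0x43 = 0xC9.
C[2]: S = E(K, 0x43) = 0x4B; 0xEA ⊕ 0x4B = 0xA1.
C[3]: S = E(K, 0x4B) = 0x43; 0x20 ⊕ 0x43 = 0x63.
C[4]: S = E(K, 0x43) = 0x4B; 0x2E ⊕ 0x4B = 0x65.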